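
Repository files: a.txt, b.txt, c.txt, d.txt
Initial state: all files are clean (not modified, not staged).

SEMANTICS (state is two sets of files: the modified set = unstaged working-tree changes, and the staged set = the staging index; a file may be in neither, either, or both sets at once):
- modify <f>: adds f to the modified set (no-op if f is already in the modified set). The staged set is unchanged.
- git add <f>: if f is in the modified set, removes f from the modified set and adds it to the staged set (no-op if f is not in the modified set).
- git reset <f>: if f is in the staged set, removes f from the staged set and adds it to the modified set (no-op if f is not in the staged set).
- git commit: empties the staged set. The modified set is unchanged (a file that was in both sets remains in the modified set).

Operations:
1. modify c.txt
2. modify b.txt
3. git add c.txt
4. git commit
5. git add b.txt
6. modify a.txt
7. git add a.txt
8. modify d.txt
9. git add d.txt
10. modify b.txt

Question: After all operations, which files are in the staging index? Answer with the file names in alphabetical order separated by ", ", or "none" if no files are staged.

After op 1 (modify c.txt): modified={c.txt} staged={none}
After op 2 (modify b.txt): modified={b.txt, c.txt} staged={none}
After op 3 (git add c.txt): modified={b.txt} staged={c.txt}
After op 4 (git commit): modified={b.txt} staged={none}
After op 5 (git add b.txt): modified={none} staged={b.txt}
After op 6 (modify a.txt): modified={a.txt} staged={b.txt}
After op 7 (git add a.txt): modified={none} staged={a.txt, b.txt}
After op 8 (modify d.txt): modified={d.txt} staged={a.txt, b.txt}
After op 9 (git add d.txt): modified={none} staged={a.txt, b.txt, d.txt}
After op 10 (modify b.txt): modified={b.txt} staged={a.txt, b.txt, d.txt}

Answer: a.txt, b.txt, d.txt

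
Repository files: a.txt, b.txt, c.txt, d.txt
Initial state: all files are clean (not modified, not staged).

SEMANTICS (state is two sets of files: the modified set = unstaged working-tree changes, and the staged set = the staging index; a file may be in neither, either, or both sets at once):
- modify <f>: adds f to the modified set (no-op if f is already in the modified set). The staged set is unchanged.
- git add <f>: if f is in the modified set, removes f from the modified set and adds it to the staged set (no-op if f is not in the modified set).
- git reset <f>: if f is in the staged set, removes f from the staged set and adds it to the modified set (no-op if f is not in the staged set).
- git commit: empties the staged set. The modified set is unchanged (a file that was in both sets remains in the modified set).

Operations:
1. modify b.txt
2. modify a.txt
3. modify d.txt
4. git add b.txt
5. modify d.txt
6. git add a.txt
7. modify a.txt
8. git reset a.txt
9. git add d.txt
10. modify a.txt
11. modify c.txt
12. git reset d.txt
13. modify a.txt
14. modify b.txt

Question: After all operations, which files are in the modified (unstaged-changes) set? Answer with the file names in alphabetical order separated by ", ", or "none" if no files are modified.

Answer: a.txt, b.txt, c.txt, d.txt

Derivation:
After op 1 (modify b.txt): modified={b.txt} staged={none}
After op 2 (modify a.txt): modified={a.txt, b.txt} staged={none}
After op 3 (modify d.txt): modified={a.txt, b.txt, d.txt} staged={none}
After op 4 (git add b.txt): modified={a.txt, d.txt} staged={b.txt}
After op 5 (modify d.txt): modified={a.txt, d.txt} staged={b.txt}
After op 6 (git add a.txt): modified={d.txt} staged={a.txt, b.txt}
After op 7 (modify a.txt): modified={a.txt, d.txt} staged={a.txt, b.txt}
After op 8 (git reset a.txt): modified={a.txt, d.txt} staged={b.txt}
After op 9 (git add d.txt): modified={a.txt} staged={b.txt, d.txt}
After op 10 (modify a.txt): modified={a.txt} staged={b.txt, d.txt}
After op 11 (modify c.txt): modified={a.txt, c.txt} staged={b.txt, d.txt}
After op 12 (git reset d.txt): modified={a.txt, c.txt, d.txt} staged={b.txt}
After op 13 (modify a.txt): modified={a.txt, c.txt, d.txt} staged={b.txt}
After op 14 (modify b.txt): modified={a.txt, b.txt, c.txt, d.txt} staged={b.txt}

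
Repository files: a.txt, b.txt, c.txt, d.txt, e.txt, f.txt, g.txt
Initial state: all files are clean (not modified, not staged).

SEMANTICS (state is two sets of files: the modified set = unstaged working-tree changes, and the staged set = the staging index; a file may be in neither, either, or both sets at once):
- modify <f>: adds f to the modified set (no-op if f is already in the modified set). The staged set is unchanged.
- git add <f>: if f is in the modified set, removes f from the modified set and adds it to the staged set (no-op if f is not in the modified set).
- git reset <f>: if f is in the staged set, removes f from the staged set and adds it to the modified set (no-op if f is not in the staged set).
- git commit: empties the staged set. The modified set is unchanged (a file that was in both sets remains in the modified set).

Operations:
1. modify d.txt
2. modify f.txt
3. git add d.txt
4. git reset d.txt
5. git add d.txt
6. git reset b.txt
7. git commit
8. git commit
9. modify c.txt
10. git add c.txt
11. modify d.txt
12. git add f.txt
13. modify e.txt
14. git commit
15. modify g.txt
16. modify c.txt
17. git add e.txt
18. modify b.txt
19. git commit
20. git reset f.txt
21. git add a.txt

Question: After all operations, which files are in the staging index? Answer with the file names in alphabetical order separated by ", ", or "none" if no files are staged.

After op 1 (modify d.txt): modified={d.txt} staged={none}
After op 2 (modify f.txt): modified={d.txt, f.txt} staged={none}
After op 3 (git add d.txt): modified={f.txt} staged={d.txt}
After op 4 (git reset d.txt): modified={d.txt, f.txt} staged={none}
After op 5 (git add d.txt): modified={f.txt} staged={d.txt}
After op 6 (git reset b.txt): modified={f.txt} staged={d.txt}
After op 7 (git commit): modified={f.txt} staged={none}
After op 8 (git commit): modified={f.txt} staged={none}
After op 9 (modify c.txt): modified={c.txt, f.txt} staged={none}
After op 10 (git add c.txt): modified={f.txt} staged={c.txt}
After op 11 (modify d.txt): modified={d.txt, f.txt} staged={c.txt}
After op 12 (git add f.txt): modified={d.txt} staged={c.txt, f.txt}
After op 13 (modify e.txt): modified={d.txt, e.txt} staged={c.txt, f.txt}
After op 14 (git commit): modified={d.txt, e.txt} staged={none}
After op 15 (modify g.txt): modified={d.txt, e.txt, g.txt} staged={none}
After op 16 (modify c.txt): modified={c.txt, d.txt, e.txt, g.txt} staged={none}
After op 17 (git add e.txt): modified={c.txt, d.txt, g.txt} staged={e.txt}
After op 18 (modify b.txt): modified={b.txt, c.txt, d.txt, g.txt} staged={e.txt}
After op 19 (git commit): modified={b.txt, c.txt, d.txt, g.txt} staged={none}
After op 20 (git reset f.txt): modified={b.txt, c.txt, d.txt, g.txt} staged={none}
After op 21 (git add a.txt): modified={b.txt, c.txt, d.txt, g.txt} staged={none}

Answer: none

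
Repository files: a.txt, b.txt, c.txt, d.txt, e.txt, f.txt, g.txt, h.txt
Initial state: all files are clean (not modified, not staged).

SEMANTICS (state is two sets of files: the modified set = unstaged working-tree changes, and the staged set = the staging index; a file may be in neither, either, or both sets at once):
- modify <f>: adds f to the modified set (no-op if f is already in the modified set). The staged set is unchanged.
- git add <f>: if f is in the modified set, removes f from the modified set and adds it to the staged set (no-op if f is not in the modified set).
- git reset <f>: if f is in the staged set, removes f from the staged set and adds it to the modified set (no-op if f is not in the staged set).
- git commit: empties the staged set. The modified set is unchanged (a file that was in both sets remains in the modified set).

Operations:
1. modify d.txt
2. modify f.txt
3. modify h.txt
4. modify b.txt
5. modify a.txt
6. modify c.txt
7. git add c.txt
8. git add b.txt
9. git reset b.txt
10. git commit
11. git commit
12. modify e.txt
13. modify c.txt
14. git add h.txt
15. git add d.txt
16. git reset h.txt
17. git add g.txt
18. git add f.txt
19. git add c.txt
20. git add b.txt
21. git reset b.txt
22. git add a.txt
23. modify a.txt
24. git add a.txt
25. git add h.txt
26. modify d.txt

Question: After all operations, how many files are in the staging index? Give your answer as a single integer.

After op 1 (modify d.txt): modified={d.txt} staged={none}
After op 2 (modify f.txt): modified={d.txt, f.txt} staged={none}
After op 3 (modify h.txt): modified={d.txt, f.txt, h.txt} staged={none}
After op 4 (modify b.txt): modified={b.txt, d.txt, f.txt, h.txt} staged={none}
After op 5 (modify a.txt): modified={a.txt, b.txt, d.txt, f.txt, h.txt} staged={none}
After op 6 (modify c.txt): modified={a.txt, b.txt, c.txt, d.txt, f.txt, h.txt} staged={none}
After op 7 (git add c.txt): modified={a.txt, b.txt, d.txt, f.txt, h.txt} staged={c.txt}
After op 8 (git add b.txt): modified={a.txt, d.txt, f.txt, h.txt} staged={b.txt, c.txt}
After op 9 (git reset b.txt): modified={a.txt, b.txt, d.txt, f.txt, h.txt} staged={c.txt}
After op 10 (git commit): modified={a.txt, b.txt, d.txt, f.txt, h.txt} staged={none}
After op 11 (git commit): modified={a.txt, b.txt, d.txt, f.txt, h.txt} staged={none}
After op 12 (modify e.txt): modified={a.txt, b.txt, d.txt, e.txt, f.txt, h.txt} staged={none}
After op 13 (modify c.txt): modified={a.txt, b.txt, c.txt, d.txt, e.txt, f.txt, h.txt} staged={none}
After op 14 (git add h.txt): modified={a.txt, b.txt, c.txt, d.txt, e.txt, f.txt} staged={h.txt}
After op 15 (git add d.txt): modified={a.txt, b.txt, c.txt, e.txt, f.txt} staged={d.txt, h.txt}
After op 16 (git reset h.txt): modified={a.txt, b.txt, c.txt, e.txt, f.txt, h.txt} staged={d.txt}
After op 17 (git add g.txt): modified={a.txt, b.txt, c.txt, e.txt, f.txt, h.txt} staged={d.txt}
After op 18 (git add f.txt): modified={a.txt, b.txt, c.txt, e.txt, h.txt} staged={d.txt, f.txt}
After op 19 (git add c.txt): modified={a.txt, b.txt, e.txt, h.txt} staged={c.txt, d.txt, f.txt}
After op 20 (git add b.txt): modified={a.txt, e.txt, h.txt} staged={b.txt, c.txt, d.txt, f.txt}
After op 21 (git reset b.txt): modified={a.txt, b.txt, e.txt, h.txt} staged={c.txt, d.txt, f.txt}
After op 22 (git add a.txt): modified={b.txt, e.txt, h.txt} staged={a.txt, c.txt, d.txt, f.txt}
After op 23 (modify a.txt): modified={a.txt, b.txt, e.txt, h.txt} staged={a.txt, c.txt, d.txt, f.txt}
After op 24 (git add a.txt): modified={b.txt, e.txt, h.txt} staged={a.txt, c.txt, d.txt, f.txt}
After op 25 (git add h.txt): modified={b.txt, e.txt} staged={a.txt, c.txt, d.txt, f.txt, h.txt}
After op 26 (modify d.txt): modified={b.txt, d.txt, e.txt} staged={a.txt, c.txt, d.txt, f.txt, h.txt}
Final staged set: {a.txt, c.txt, d.txt, f.txt, h.txt} -> count=5

Answer: 5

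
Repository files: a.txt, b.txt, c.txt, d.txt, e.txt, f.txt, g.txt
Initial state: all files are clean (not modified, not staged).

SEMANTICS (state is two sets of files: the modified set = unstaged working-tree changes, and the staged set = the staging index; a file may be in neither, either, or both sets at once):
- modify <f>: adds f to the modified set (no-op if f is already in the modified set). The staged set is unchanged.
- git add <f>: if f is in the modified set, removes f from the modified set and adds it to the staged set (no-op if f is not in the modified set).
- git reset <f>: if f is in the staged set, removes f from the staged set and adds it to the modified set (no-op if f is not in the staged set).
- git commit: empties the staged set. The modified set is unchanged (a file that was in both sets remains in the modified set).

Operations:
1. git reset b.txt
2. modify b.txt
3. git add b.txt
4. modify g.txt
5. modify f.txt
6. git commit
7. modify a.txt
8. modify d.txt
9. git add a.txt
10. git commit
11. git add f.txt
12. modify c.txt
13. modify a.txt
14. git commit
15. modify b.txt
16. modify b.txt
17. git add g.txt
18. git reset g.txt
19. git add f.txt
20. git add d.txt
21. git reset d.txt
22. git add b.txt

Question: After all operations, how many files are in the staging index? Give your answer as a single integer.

Answer: 1

Derivation:
After op 1 (git reset b.txt): modified={none} staged={none}
After op 2 (modify b.txt): modified={b.txt} staged={none}
After op 3 (git add b.txt): modified={none} staged={b.txt}
After op 4 (modify g.txt): modified={g.txt} staged={b.txt}
After op 5 (modify f.txt): modified={f.txt, g.txt} staged={b.txt}
After op 6 (git commit): modified={f.txt, g.txt} staged={none}
After op 7 (modify a.txt): modified={a.txt, f.txt, g.txt} staged={none}
After op 8 (modify d.txt): modified={a.txt, d.txt, f.txt, g.txt} staged={none}
After op 9 (git add a.txt): modified={d.txt, f.txt, g.txt} staged={a.txt}
After op 10 (git commit): modified={d.txt, f.txt, g.txt} staged={none}
After op 11 (git add f.txt): modified={d.txt, g.txt} staged={f.txt}
After op 12 (modify c.txt): modified={c.txt, d.txt, g.txt} staged={f.txt}
After op 13 (modify a.txt): modified={a.txt, c.txt, d.txt, g.txt} staged={f.txt}
After op 14 (git commit): modified={a.txt, c.txt, d.txt, g.txt} staged={none}
After op 15 (modify b.txt): modified={a.txt, b.txt, c.txt, d.txt, g.txt} staged={none}
After op 16 (modify b.txt): modified={a.txt, b.txt, c.txt, d.txt, g.txt} staged={none}
After op 17 (git add g.txt): modified={a.txt, b.txt, c.txt, d.txt} staged={g.txt}
After op 18 (git reset g.txt): modified={a.txt, b.txt, c.txt, d.txt, g.txt} staged={none}
After op 19 (git add f.txt): modified={a.txt, b.txt, c.txt, d.txt, g.txt} staged={none}
After op 20 (git add d.txt): modified={a.txt, b.txt, c.txt, g.txt} staged={d.txt}
After op 21 (git reset d.txt): modified={a.txt, b.txt, c.txt, d.txt, g.txt} staged={none}
After op 22 (git add b.txt): modified={a.txt, c.txt, d.txt, g.txt} staged={b.txt}
Final staged set: {b.txt} -> count=1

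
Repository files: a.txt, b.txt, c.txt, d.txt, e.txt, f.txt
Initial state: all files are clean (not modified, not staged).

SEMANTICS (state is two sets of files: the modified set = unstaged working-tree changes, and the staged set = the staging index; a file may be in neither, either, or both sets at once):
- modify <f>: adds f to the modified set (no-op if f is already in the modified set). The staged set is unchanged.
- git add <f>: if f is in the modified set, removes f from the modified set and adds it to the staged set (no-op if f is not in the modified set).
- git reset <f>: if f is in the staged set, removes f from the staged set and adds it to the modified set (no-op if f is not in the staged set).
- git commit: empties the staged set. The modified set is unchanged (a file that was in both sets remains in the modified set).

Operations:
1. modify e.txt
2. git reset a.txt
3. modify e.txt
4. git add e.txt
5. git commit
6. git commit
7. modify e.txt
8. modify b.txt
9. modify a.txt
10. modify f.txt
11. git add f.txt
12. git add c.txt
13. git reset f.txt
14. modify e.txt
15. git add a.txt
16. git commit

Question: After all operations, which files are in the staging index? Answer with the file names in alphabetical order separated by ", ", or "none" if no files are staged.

Answer: none

Derivation:
After op 1 (modify e.txt): modified={e.txt} staged={none}
After op 2 (git reset a.txt): modified={e.txt} staged={none}
After op 3 (modify e.txt): modified={e.txt} staged={none}
After op 4 (git add e.txt): modified={none} staged={e.txt}
After op 5 (git commit): modified={none} staged={none}
After op 6 (git commit): modified={none} staged={none}
After op 7 (modify e.txt): modified={e.txt} staged={none}
After op 8 (modify b.txt): modified={b.txt, e.txt} staged={none}
After op 9 (modify a.txt): modified={a.txt, b.txt, e.txt} staged={none}
After op 10 (modify f.txt): modified={a.txt, b.txt, e.txt, f.txt} staged={none}
After op 11 (git add f.txt): modified={a.txt, b.txt, e.txt} staged={f.txt}
After op 12 (git add c.txt): modified={a.txt, b.txt, e.txt} staged={f.txt}
After op 13 (git reset f.txt): modified={a.txt, b.txt, e.txt, f.txt} staged={none}
After op 14 (modify e.txt): modified={a.txt, b.txt, e.txt, f.txt} staged={none}
After op 15 (git add a.txt): modified={b.txt, e.txt, f.txt} staged={a.txt}
After op 16 (git commit): modified={b.txt, e.txt, f.txt} staged={none}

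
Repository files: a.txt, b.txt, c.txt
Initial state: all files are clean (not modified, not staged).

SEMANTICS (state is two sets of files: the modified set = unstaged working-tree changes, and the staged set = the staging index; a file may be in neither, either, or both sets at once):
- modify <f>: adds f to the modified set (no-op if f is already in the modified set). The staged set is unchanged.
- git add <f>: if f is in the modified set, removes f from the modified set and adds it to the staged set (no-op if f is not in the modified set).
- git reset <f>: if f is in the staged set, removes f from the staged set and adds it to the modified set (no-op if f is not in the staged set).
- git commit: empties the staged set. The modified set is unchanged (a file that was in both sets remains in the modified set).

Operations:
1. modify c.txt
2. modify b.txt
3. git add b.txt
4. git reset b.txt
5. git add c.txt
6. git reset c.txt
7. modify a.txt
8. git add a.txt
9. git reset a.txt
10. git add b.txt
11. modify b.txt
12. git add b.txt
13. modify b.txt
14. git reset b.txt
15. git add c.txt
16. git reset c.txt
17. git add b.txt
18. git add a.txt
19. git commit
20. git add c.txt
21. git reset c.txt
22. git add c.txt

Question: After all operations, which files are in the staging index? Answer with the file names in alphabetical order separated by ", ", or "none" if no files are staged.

After op 1 (modify c.txt): modified={c.txt} staged={none}
After op 2 (modify b.txt): modified={b.txt, c.txt} staged={none}
After op 3 (git add b.txt): modified={c.txt} staged={b.txt}
After op 4 (git reset b.txt): modified={b.txt, c.txt} staged={none}
After op 5 (git add c.txt): modified={b.txt} staged={c.txt}
After op 6 (git reset c.txt): modified={b.txt, c.txt} staged={none}
After op 7 (modify a.txt): modified={a.txt, b.txt, c.txt} staged={none}
After op 8 (git add a.txt): modified={b.txt, c.txt} staged={a.txt}
After op 9 (git reset a.txt): modified={a.txt, b.txt, c.txt} staged={none}
After op 10 (git add b.txt): modified={a.txt, c.txt} staged={b.txt}
After op 11 (modify b.txt): modified={a.txt, b.txt, c.txt} staged={b.txt}
After op 12 (git add b.txt): modified={a.txt, c.txt} staged={b.txt}
After op 13 (modify b.txt): modified={a.txt, b.txt, c.txt} staged={b.txt}
After op 14 (git reset b.txt): modified={a.txt, b.txt, c.txt} staged={none}
After op 15 (git add c.txt): modified={a.txt, b.txt} staged={c.txt}
After op 16 (git reset c.txt): modified={a.txt, b.txt, c.txt} staged={none}
After op 17 (git add b.txt): modified={a.txt, c.txt} staged={b.txt}
After op 18 (git add a.txt): modified={c.txt} staged={a.txt, b.txt}
After op 19 (git commit): modified={c.txt} staged={none}
After op 20 (git add c.txt): modified={none} staged={c.txt}
After op 21 (git reset c.txt): modified={c.txt} staged={none}
After op 22 (git add c.txt): modified={none} staged={c.txt}

Answer: c.txt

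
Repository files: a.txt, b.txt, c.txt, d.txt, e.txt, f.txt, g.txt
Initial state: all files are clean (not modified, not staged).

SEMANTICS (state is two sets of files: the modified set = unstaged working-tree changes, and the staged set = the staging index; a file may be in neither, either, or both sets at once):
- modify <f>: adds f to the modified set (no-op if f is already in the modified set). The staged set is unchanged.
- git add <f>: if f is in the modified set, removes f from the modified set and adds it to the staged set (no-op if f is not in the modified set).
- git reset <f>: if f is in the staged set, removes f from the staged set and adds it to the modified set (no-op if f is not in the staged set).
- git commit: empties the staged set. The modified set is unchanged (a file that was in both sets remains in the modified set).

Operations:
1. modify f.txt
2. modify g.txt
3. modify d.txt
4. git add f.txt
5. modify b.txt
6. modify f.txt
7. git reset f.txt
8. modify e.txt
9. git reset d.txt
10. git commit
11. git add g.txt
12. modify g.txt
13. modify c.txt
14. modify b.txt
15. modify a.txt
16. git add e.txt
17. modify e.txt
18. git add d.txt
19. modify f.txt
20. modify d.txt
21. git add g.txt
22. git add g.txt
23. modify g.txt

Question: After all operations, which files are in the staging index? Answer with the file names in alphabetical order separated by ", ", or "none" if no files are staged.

Answer: d.txt, e.txt, g.txt

Derivation:
After op 1 (modify f.txt): modified={f.txt} staged={none}
After op 2 (modify g.txt): modified={f.txt, g.txt} staged={none}
After op 3 (modify d.txt): modified={d.txt, f.txt, g.txt} staged={none}
After op 4 (git add f.txt): modified={d.txt, g.txt} staged={f.txt}
After op 5 (modify b.txt): modified={b.txt, d.txt, g.txt} staged={f.txt}
After op 6 (modify f.txt): modified={b.txt, d.txt, f.txt, g.txt} staged={f.txt}
After op 7 (git reset f.txt): modified={b.txt, d.txt, f.txt, g.txt} staged={none}
After op 8 (modify e.txt): modified={b.txt, d.txt, e.txt, f.txt, g.txt} staged={none}
After op 9 (git reset d.txt): modified={b.txt, d.txt, e.txt, f.txt, g.txt} staged={none}
After op 10 (git commit): modified={b.txt, d.txt, e.txt, f.txt, g.txt} staged={none}
After op 11 (git add g.txt): modified={b.txt, d.txt, e.txt, f.txt} staged={g.txt}
After op 12 (modify g.txt): modified={b.txt, d.txt, e.txt, f.txt, g.txt} staged={g.txt}
After op 13 (modify c.txt): modified={b.txt, c.txt, d.txt, e.txt, f.txt, g.txt} staged={g.txt}
After op 14 (modify b.txt): modified={b.txt, c.txt, d.txt, e.txt, f.txt, g.txt} staged={g.txt}
After op 15 (modify a.txt): modified={a.txt, b.txt, c.txt, d.txt, e.txt, f.txt, g.txt} staged={g.txt}
After op 16 (git add e.txt): modified={a.txt, b.txt, c.txt, d.txt, f.txt, g.txt} staged={e.txt, g.txt}
After op 17 (modify e.txt): modified={a.txt, b.txt, c.txt, d.txt, e.txt, f.txt, g.txt} staged={e.txt, g.txt}
After op 18 (git add d.txt): modified={a.txt, b.txt, c.txt, e.txt, f.txt, g.txt} staged={d.txt, e.txt, g.txt}
After op 19 (modify f.txt): modified={a.txt, b.txt, c.txt, e.txt, f.txt, g.txt} staged={d.txt, e.txt, g.txt}
After op 20 (modify d.txt): modified={a.txt, b.txt, c.txt, d.txt, e.txt, f.txt, g.txt} staged={d.txt, e.txt, g.txt}
After op 21 (git add g.txt): modified={a.txt, b.txt, c.txt, d.txt, e.txt, f.txt} staged={d.txt, e.txt, g.txt}
After op 22 (git add g.txt): modified={a.txt, b.txt, c.txt, d.txt, e.txt, f.txt} staged={d.txt, e.txt, g.txt}
After op 23 (modify g.txt): modified={a.txt, b.txt, c.txt, d.txt, e.txt, f.txt, g.txt} staged={d.txt, e.txt, g.txt}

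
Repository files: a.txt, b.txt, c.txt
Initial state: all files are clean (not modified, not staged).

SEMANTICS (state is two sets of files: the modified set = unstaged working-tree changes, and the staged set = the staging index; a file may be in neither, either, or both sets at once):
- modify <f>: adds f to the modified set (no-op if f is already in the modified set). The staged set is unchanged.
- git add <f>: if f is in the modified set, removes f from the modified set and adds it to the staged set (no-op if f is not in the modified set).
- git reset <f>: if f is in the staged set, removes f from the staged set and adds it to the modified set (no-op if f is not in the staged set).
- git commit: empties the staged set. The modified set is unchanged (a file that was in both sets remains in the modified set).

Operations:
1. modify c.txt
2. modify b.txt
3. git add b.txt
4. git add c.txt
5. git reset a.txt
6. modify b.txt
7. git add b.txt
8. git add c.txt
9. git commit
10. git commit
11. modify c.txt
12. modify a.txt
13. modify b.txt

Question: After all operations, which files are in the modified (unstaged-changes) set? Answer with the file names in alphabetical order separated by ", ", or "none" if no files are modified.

After op 1 (modify c.txt): modified={c.txt} staged={none}
After op 2 (modify b.txt): modified={b.txt, c.txt} staged={none}
After op 3 (git add b.txt): modified={c.txt} staged={b.txt}
After op 4 (git add c.txt): modified={none} staged={b.txt, c.txt}
After op 5 (git reset a.txt): modified={none} staged={b.txt, c.txt}
After op 6 (modify b.txt): modified={b.txt} staged={b.txt, c.txt}
After op 7 (git add b.txt): modified={none} staged={b.txt, c.txt}
After op 8 (git add c.txt): modified={none} staged={b.txt, c.txt}
After op 9 (git commit): modified={none} staged={none}
After op 10 (git commit): modified={none} staged={none}
After op 11 (modify c.txt): modified={c.txt} staged={none}
After op 12 (modify a.txt): modified={a.txt, c.txt} staged={none}
After op 13 (modify b.txt): modified={a.txt, b.txt, c.txt} staged={none}

Answer: a.txt, b.txt, c.txt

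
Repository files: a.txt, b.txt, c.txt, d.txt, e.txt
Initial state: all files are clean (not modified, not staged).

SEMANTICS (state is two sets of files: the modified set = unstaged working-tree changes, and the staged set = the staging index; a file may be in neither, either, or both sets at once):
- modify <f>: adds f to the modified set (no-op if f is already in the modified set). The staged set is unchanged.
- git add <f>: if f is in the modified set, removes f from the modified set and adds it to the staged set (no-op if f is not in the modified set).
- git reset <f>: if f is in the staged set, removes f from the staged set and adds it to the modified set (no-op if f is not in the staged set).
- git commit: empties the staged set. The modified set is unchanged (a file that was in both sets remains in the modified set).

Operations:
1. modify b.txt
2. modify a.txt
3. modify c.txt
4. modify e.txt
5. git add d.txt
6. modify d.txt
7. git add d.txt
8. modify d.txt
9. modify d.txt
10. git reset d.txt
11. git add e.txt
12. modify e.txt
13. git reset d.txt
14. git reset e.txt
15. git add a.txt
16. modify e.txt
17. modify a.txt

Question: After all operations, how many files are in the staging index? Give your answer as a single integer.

Answer: 1

Derivation:
After op 1 (modify b.txt): modified={b.txt} staged={none}
After op 2 (modify a.txt): modified={a.txt, b.txt} staged={none}
After op 3 (modify c.txt): modified={a.txt, b.txt, c.txt} staged={none}
After op 4 (modify e.txt): modified={a.txt, b.txt, c.txt, e.txt} staged={none}
After op 5 (git add d.txt): modified={a.txt, b.txt, c.txt, e.txt} staged={none}
After op 6 (modify d.txt): modified={a.txt, b.txt, c.txt, d.txt, e.txt} staged={none}
After op 7 (git add d.txt): modified={a.txt, b.txt, c.txt, e.txt} staged={d.txt}
After op 8 (modify d.txt): modified={a.txt, b.txt, c.txt, d.txt, e.txt} staged={d.txt}
After op 9 (modify d.txt): modified={a.txt, b.txt, c.txt, d.txt, e.txt} staged={d.txt}
After op 10 (git reset d.txt): modified={a.txt, b.txt, c.txt, d.txt, e.txt} staged={none}
After op 11 (git add e.txt): modified={a.txt, b.txt, c.txt, d.txt} staged={e.txt}
After op 12 (modify e.txt): modified={a.txt, b.txt, c.txt, d.txt, e.txt} staged={e.txt}
After op 13 (git reset d.txt): modified={a.txt, b.txt, c.txt, d.txt, e.txt} staged={e.txt}
After op 14 (git reset e.txt): modified={a.txt, b.txt, c.txt, d.txt, e.txt} staged={none}
After op 15 (git add a.txt): modified={b.txt, c.txt, d.txt, e.txt} staged={a.txt}
After op 16 (modify e.txt): modified={b.txt, c.txt, d.txt, e.txt} staged={a.txt}
After op 17 (modify a.txt): modified={a.txt, b.txt, c.txt, d.txt, e.txt} staged={a.txt}
Final staged set: {a.txt} -> count=1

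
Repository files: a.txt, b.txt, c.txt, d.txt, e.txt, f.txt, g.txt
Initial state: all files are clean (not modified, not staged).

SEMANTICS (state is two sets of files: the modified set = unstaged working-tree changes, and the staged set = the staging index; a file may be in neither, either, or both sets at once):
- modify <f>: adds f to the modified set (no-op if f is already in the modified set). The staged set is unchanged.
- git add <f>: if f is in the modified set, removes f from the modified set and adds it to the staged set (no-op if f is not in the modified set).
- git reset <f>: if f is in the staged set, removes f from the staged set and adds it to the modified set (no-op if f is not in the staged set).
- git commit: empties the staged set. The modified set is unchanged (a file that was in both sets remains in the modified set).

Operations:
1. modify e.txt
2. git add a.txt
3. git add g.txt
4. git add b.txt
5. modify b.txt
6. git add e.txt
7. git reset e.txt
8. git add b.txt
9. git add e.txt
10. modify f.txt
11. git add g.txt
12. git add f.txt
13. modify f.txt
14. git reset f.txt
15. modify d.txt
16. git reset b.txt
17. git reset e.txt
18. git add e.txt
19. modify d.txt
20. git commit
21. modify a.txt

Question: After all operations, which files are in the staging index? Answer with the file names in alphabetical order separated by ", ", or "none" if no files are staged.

After op 1 (modify e.txt): modified={e.txt} staged={none}
After op 2 (git add a.txt): modified={e.txt} staged={none}
After op 3 (git add g.txt): modified={e.txt} staged={none}
After op 4 (git add b.txt): modified={e.txt} staged={none}
After op 5 (modify b.txt): modified={b.txt, e.txt} staged={none}
After op 6 (git add e.txt): modified={b.txt} staged={e.txt}
After op 7 (git reset e.txt): modified={b.txt, e.txt} staged={none}
After op 8 (git add b.txt): modified={e.txt} staged={b.txt}
After op 9 (git add e.txt): modified={none} staged={b.txt, e.txt}
After op 10 (modify f.txt): modified={f.txt} staged={b.txt, e.txt}
After op 11 (git add g.txt): modified={f.txt} staged={b.txt, e.txt}
After op 12 (git add f.txt): modified={none} staged={b.txt, e.txt, f.txt}
After op 13 (modify f.txt): modified={f.txt} staged={b.txt, e.txt, f.txt}
After op 14 (git reset f.txt): modified={f.txt} staged={b.txt, e.txt}
After op 15 (modify d.txt): modified={d.txt, f.txt} staged={b.txt, e.txt}
After op 16 (git reset b.txt): modified={b.txt, d.txt, f.txt} staged={e.txt}
After op 17 (git reset e.txt): modified={b.txt, d.txt, e.txt, f.txt} staged={none}
After op 18 (git add e.txt): modified={b.txt, d.txt, f.txt} staged={e.txt}
After op 19 (modify d.txt): modified={b.txt, d.txt, f.txt} staged={e.txt}
After op 20 (git commit): modified={b.txt, d.txt, f.txt} staged={none}
After op 21 (modify a.txt): modified={a.txt, b.txt, d.txt, f.txt} staged={none}

Answer: none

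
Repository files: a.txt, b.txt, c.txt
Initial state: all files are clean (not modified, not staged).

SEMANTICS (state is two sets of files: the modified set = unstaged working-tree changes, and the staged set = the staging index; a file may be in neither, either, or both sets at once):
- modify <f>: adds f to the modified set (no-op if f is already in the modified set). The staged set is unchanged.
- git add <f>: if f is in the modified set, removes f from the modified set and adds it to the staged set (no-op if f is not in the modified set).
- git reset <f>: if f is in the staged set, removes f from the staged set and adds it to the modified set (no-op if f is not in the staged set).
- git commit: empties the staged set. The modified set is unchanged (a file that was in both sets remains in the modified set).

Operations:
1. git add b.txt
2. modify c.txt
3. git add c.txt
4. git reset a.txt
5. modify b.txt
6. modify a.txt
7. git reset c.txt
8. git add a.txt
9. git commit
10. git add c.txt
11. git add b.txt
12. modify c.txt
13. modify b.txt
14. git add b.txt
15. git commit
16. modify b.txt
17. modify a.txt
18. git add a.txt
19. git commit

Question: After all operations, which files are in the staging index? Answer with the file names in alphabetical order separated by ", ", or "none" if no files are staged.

After op 1 (git add b.txt): modified={none} staged={none}
After op 2 (modify c.txt): modified={c.txt} staged={none}
After op 3 (git add c.txt): modified={none} staged={c.txt}
After op 4 (git reset a.txt): modified={none} staged={c.txt}
After op 5 (modify b.txt): modified={b.txt} staged={c.txt}
After op 6 (modify a.txt): modified={a.txt, b.txt} staged={c.txt}
After op 7 (git reset c.txt): modified={a.txt, b.txt, c.txt} staged={none}
After op 8 (git add a.txt): modified={b.txt, c.txt} staged={a.txt}
After op 9 (git commit): modified={b.txt, c.txt} staged={none}
After op 10 (git add c.txt): modified={b.txt} staged={c.txt}
After op 11 (git add b.txt): modified={none} staged={b.txt, c.txt}
After op 12 (modify c.txt): modified={c.txt} staged={b.txt, c.txt}
After op 13 (modify b.txt): modified={b.txt, c.txt} staged={b.txt, c.txt}
After op 14 (git add b.txt): modified={c.txt} staged={b.txt, c.txt}
After op 15 (git commit): modified={c.txt} staged={none}
After op 16 (modify b.txt): modified={b.txt, c.txt} staged={none}
After op 17 (modify a.txt): modified={a.txt, b.txt, c.txt} staged={none}
After op 18 (git add a.txt): modified={b.txt, c.txt} staged={a.txt}
After op 19 (git commit): modified={b.txt, c.txt} staged={none}

Answer: none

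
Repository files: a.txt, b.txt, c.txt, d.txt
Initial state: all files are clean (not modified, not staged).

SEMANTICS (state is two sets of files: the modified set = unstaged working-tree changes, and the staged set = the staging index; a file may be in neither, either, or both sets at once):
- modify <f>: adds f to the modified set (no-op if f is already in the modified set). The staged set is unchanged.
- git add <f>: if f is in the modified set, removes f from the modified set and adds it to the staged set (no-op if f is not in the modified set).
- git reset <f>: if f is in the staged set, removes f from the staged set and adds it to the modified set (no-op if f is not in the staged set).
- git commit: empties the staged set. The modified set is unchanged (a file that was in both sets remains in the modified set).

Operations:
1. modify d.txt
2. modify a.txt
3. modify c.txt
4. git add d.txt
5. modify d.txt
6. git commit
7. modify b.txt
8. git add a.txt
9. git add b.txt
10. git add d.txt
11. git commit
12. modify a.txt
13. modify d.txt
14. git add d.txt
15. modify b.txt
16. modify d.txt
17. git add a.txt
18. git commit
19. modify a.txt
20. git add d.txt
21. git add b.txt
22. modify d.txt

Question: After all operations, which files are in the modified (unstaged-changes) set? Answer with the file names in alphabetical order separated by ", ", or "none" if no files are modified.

After op 1 (modify d.txt): modified={d.txt} staged={none}
After op 2 (modify a.txt): modified={a.txt, d.txt} staged={none}
After op 3 (modify c.txt): modified={a.txt, c.txt, d.txt} staged={none}
After op 4 (git add d.txt): modified={a.txt, c.txt} staged={d.txt}
After op 5 (modify d.txt): modified={a.txt, c.txt, d.txt} staged={d.txt}
After op 6 (git commit): modified={a.txt, c.txt, d.txt} staged={none}
After op 7 (modify b.txt): modified={a.txt, b.txt, c.txt, d.txt} staged={none}
After op 8 (git add a.txt): modified={b.txt, c.txt, d.txt} staged={a.txt}
After op 9 (git add b.txt): modified={c.txt, d.txt} staged={a.txt, b.txt}
After op 10 (git add d.txt): modified={c.txt} staged={a.txt, b.txt, d.txt}
After op 11 (git commit): modified={c.txt} staged={none}
After op 12 (modify a.txt): modified={a.txt, c.txt} staged={none}
After op 13 (modify d.txt): modified={a.txt, c.txt, d.txt} staged={none}
After op 14 (git add d.txt): modified={a.txt, c.txt} staged={d.txt}
After op 15 (modify b.txt): modified={a.txt, b.txt, c.txt} staged={d.txt}
After op 16 (modify d.txt): modified={a.txt, b.txt, c.txt, d.txt} staged={d.txt}
After op 17 (git add a.txt): modified={b.txt, c.txt, d.txt} staged={a.txt, d.txt}
After op 18 (git commit): modified={b.txt, c.txt, d.txt} staged={none}
After op 19 (modify a.txt): modified={a.txt, b.txt, c.txt, d.txt} staged={none}
After op 20 (git add d.txt): modified={a.txt, b.txt, c.txt} staged={d.txt}
After op 21 (git add b.txt): modified={a.txt, c.txt} staged={b.txt, d.txt}
After op 22 (modify d.txt): modified={a.txt, c.txt, d.txt} staged={b.txt, d.txt}

Answer: a.txt, c.txt, d.txt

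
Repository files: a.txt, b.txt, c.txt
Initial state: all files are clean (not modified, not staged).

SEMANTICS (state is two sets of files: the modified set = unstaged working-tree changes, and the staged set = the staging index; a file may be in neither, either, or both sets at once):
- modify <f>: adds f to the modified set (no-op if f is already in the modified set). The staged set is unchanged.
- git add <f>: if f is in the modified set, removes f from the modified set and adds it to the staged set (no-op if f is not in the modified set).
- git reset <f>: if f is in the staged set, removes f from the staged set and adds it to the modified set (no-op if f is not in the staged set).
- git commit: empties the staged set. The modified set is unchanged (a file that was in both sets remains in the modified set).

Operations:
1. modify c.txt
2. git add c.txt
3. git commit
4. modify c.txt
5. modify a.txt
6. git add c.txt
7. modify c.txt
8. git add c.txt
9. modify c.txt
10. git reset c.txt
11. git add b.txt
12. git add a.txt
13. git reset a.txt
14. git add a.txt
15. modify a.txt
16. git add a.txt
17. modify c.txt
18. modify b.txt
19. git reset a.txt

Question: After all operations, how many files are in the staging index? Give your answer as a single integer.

Answer: 0

Derivation:
After op 1 (modify c.txt): modified={c.txt} staged={none}
After op 2 (git add c.txt): modified={none} staged={c.txt}
After op 3 (git commit): modified={none} staged={none}
After op 4 (modify c.txt): modified={c.txt} staged={none}
After op 5 (modify a.txt): modified={a.txt, c.txt} staged={none}
After op 6 (git add c.txt): modified={a.txt} staged={c.txt}
After op 7 (modify c.txt): modified={a.txt, c.txt} staged={c.txt}
After op 8 (git add c.txt): modified={a.txt} staged={c.txt}
After op 9 (modify c.txt): modified={a.txt, c.txt} staged={c.txt}
After op 10 (git reset c.txt): modified={a.txt, c.txt} staged={none}
After op 11 (git add b.txt): modified={a.txt, c.txt} staged={none}
After op 12 (git add a.txt): modified={c.txt} staged={a.txt}
After op 13 (git reset a.txt): modified={a.txt, c.txt} staged={none}
After op 14 (git add a.txt): modified={c.txt} staged={a.txt}
After op 15 (modify a.txt): modified={a.txt, c.txt} staged={a.txt}
After op 16 (git add a.txt): modified={c.txt} staged={a.txt}
After op 17 (modify c.txt): modified={c.txt} staged={a.txt}
After op 18 (modify b.txt): modified={b.txt, c.txt} staged={a.txt}
After op 19 (git reset a.txt): modified={a.txt, b.txt, c.txt} staged={none}
Final staged set: {none} -> count=0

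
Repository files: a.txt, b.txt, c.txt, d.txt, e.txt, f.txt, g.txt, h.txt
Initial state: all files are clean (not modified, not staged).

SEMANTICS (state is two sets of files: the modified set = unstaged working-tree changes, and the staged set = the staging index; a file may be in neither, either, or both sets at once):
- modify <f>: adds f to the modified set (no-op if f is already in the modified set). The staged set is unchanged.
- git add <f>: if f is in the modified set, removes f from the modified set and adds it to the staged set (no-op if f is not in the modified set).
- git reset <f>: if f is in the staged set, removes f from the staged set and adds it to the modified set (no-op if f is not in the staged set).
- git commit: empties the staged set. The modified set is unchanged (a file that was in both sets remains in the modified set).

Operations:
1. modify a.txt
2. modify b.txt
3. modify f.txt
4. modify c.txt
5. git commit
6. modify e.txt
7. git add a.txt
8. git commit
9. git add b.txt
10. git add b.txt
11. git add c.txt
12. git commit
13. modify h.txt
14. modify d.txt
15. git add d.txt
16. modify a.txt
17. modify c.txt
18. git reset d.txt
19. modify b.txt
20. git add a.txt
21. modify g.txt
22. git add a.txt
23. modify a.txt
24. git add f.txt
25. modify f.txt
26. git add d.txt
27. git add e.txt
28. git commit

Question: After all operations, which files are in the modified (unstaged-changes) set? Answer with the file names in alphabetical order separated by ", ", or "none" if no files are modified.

After op 1 (modify a.txt): modified={a.txt} staged={none}
After op 2 (modify b.txt): modified={a.txt, b.txt} staged={none}
After op 3 (modify f.txt): modified={a.txt, b.txt, f.txt} staged={none}
After op 4 (modify c.txt): modified={a.txt, b.txt, c.txt, f.txt} staged={none}
After op 5 (git commit): modified={a.txt, b.txt, c.txt, f.txt} staged={none}
After op 6 (modify e.txt): modified={a.txt, b.txt, c.txt, e.txt, f.txt} staged={none}
After op 7 (git add a.txt): modified={b.txt, c.txt, e.txt, f.txt} staged={a.txt}
After op 8 (git commit): modified={b.txt, c.txt, e.txt, f.txt} staged={none}
After op 9 (git add b.txt): modified={c.txt, e.txt, f.txt} staged={b.txt}
After op 10 (git add b.txt): modified={c.txt, e.txt, f.txt} staged={b.txt}
After op 11 (git add c.txt): modified={e.txt, f.txt} staged={b.txt, c.txt}
After op 12 (git commit): modified={e.txt, f.txt} staged={none}
After op 13 (modify h.txt): modified={e.txt, f.txt, h.txt} staged={none}
After op 14 (modify d.txt): modified={d.txt, e.txt, f.txt, h.txt} staged={none}
After op 15 (git add d.txt): modified={e.txt, f.txt, h.txt} staged={d.txt}
After op 16 (modify a.txt): modified={a.txt, e.txt, f.txt, h.txt} staged={d.txt}
After op 17 (modify c.txt): modified={a.txt, c.txt, e.txt, f.txt, h.txt} staged={d.txt}
After op 18 (git reset d.txt): modified={a.txt, c.txt, d.txt, e.txt, f.txt, h.txt} staged={none}
After op 19 (modify b.txt): modified={a.txt, b.txt, c.txt, d.txt, e.txt, f.txt, h.txt} staged={none}
After op 20 (git add a.txt): modified={b.txt, c.txt, d.txt, e.txt, f.txt, h.txt} staged={a.txt}
After op 21 (modify g.txt): modified={b.txt, c.txt, d.txt, e.txt, f.txt, g.txt, h.txt} staged={a.txt}
After op 22 (git add a.txt): modified={b.txt, c.txt, d.txt, e.txt, f.txt, g.txt, h.txt} staged={a.txt}
After op 23 (modify a.txt): modified={a.txt, b.txt, c.txt, d.txt, e.txt, f.txt, g.txt, h.txt} staged={a.txt}
After op 24 (git add f.txt): modified={a.txt, b.txt, c.txt, d.txt, e.txt, g.txt, h.txt} staged={a.txt, f.txt}
After op 25 (modify f.txt): modified={a.txt, b.txt, c.txt, d.txt, e.txt, f.txt, g.txt, h.txt} staged={a.txt, f.txt}
After op 26 (git add d.txt): modified={a.txt, b.txt, c.txt, e.txt, f.txt, g.txt, h.txt} staged={a.txt, d.txt, f.txt}
After op 27 (git add e.txt): modified={a.txt, b.txt, c.txt, f.txt, g.txt, h.txt} staged={a.txt, d.txt, e.txt, f.txt}
After op 28 (git commit): modified={a.txt, b.txt, c.txt, f.txt, g.txt, h.txt} staged={none}

Answer: a.txt, b.txt, c.txt, f.txt, g.txt, h.txt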